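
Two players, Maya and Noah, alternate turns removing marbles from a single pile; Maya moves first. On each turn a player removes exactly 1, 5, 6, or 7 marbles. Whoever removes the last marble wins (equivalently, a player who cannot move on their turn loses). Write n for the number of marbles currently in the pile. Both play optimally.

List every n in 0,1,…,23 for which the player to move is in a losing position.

0, 2, 4, 12, 14, 16

Positions with no move are L. A position that does have a move is losing for the player to move precisely when every available move leads to a winning position for the opponent. Fill in the labels:
n=0: no move → L
n=1: reaches L-position 0 → W
n=2: only reaches 1(W), which is W → L
n=3: reaches L-position 2 → W
n=4: only reaches 3(W), which is W → L
n=5: reaches L-position 4 → W
n=6: reaches L-position 0 → W
n=7: reaches L-position 2 → W
n=8: reaches L-position 2 → W
n=9: reaches L-position 4 → W
n=10: reaches L-position 4 → W
n=11: reaches L-position 4 → W
n=12: only reaches 11(W), 7(W), 6(W), 5(W), all W → L
n=13: reaches L-position 12 → W
n=14: only reaches 13(W), 9(W), 8(W), 7(W), all W → L
n=15: reaches L-position 14 → W
n=16: only reaches 15(W), 11(W), 10(W), 9(W), all W → L
n=17: reaches L-position 16 → W
n=18: reaches L-position 12 → W
n=19: reaches L-position 14 → W
n=20: reaches L-position 14 → W
n=21: reaches L-position 16 → W
n=22: reaches L-position 16 → W
n=23: reaches L-position 16 → W
The losing starting values of n are exactly the entries labelled L in this table (6 of them).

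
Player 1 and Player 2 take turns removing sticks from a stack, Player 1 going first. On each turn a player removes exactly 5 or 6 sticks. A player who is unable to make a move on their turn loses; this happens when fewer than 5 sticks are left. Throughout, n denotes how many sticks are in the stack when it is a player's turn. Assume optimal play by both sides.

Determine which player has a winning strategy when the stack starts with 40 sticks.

Label each position W (a win for the player to move) or L (a loss). A position with no legal move is L; any other position is W exactly when some move reaches an L, and L when every move reaches a W.
n=0: no move → L
n=1: no move → L
n=2: no move → L
n=3: no move → L
n=4: no move → L
n=5: →0(L), so W
n=6: →1(L), so W
n=7: →2(L), so W
n=8: →3(L), so W
n=9: →4(L), so W
n=10: →4(L), so W
n=11: →6(W), 5(W) — all W, so L
n=12: →7(W), 6(W) — all W, so L
n=13: →8(W), 7(W) — all W, so L
n=14: →9(W), 8(W) — all W, so L
n=15: →10(W), 9(W) — all W, so L
n=16: →11(L), so W
n=17: →12(L), so W
n=18: →13(L), so W
n=19: →14(L), so W
n=20: →15(L), so W
n=21: →15(L), so W
n=22: →17(W), 16(W) — all W, so L
n=23: →18(W), 17(W) — all W, so L
n=24: →19(W), 18(W) — all W, so L
n=25: →20(W), 19(W) — all W, so L
n=26: →21(W), 20(W) — all W, so L
n=27: →22(L), so W
n=28: →23(L), so W
n=29: →24(L), so W
n=30: →25(L), so W
n=31: →26(L), so W
n=32: →26(L), so W
n=33: →28(W), 27(W) — all W, so L
n=34: →29(W), 28(W) — all W, so L
n=35: →30(W), 29(W) — all W, so L
n=36: →31(W), 30(W) — all W, so L
n=37: →32(W), 31(W) — all W, so L
n=38: →33(L), so W
n=39: →34(L), so W
n=40: →35(L), so W
From 40 Player 1 can remove 5, leaving 35, reaching an L position.

Player 1 wins.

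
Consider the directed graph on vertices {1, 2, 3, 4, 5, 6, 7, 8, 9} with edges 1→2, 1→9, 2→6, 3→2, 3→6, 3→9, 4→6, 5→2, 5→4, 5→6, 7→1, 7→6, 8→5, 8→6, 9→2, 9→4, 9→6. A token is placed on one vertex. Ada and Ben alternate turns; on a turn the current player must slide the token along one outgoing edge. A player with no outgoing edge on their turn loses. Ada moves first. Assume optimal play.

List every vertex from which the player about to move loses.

Use the standard recursion: the mover loses at a terminal position; elsewhere, the mover wins exactly when some move hands the opponent an L position.
Every edge goes from a vertex to one that appears earlier in the order 6, 4, 2, 9, 1, 5, 3, 7, 8, so processing vertices in that order labels each vertex after all of its successors.
6: no outgoing edge → L
4: can move to 6, which is L ⇒ W
2: can move to 6, which is L ⇒ W
9: can move to 6, which is L ⇒ W
1: moves to 9(W), 2(W); every one is W ⇒ L
5: can move to 6, which is L ⇒ W
3: can move to 6, which is L ⇒ W
7: can move to 1, which is L ⇒ W
8: can move to 6, which is L ⇒ W
The losing starting vertices are exactly the entries labelled L in this table (2 of them).

1, 6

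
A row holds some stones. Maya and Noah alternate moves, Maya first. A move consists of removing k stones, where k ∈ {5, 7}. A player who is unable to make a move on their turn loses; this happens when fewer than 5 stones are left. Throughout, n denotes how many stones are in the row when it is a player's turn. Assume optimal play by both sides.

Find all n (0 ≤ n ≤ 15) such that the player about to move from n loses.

0, 1, 2, 3, 4, 12, 13, 14, 15

Positions with no move are L. A position that does have a move is losing for the player to move precisely when every available move leads to a winning position for the opponent. Fill in the labels:
n=0: no move → L
n=1: no move → L
n=2: no move → L
n=3: no move → L
n=4: no move → L
n=5: W (go to 0, an L position)
n=6: W (go to 1, an L position)
n=7: W (go to 2, an L position)
n=8: W (go to 3, an L position)
n=9: W (go to 4, an L position)
n=10: W (go to 3, an L position)
n=11: W (go to 4, an L position)
n=12: L (options 7(W), 5(W) are all W)
n=13: L (options 8(W), 6(W) are all W)
n=14: L (options 9(W), 7(W) are all W)
n=15: L (options 10(W), 8(W) are all W)
Reading off the rows marked L gives the requested list; there are 9 such values of n.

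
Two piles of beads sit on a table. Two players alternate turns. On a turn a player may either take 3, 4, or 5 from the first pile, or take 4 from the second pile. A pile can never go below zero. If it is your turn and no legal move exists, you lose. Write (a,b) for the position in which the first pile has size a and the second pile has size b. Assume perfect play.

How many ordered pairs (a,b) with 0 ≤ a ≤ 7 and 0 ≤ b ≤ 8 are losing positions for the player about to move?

Build the W/L table. Terminal = L. A non-terminal position is W if it has a move to some L; otherwise it is L.
Every move lowers a or b (never raises either), so fill the grid row by row in increasing a, and left to right within a row: each cell's successors are then already labelled.
      b=0  b=1  b=2  b=3  b=4  b=5  b=6  b=7  b=8
a=0:    L    L    L    L    W    W    W    W    L
a=1:    L    L    L    L    W    W    W    W    L
a=2:    L    L    L    L    W    W    W    W    L
a=3:    W    W    W    W    L    L    L    L    W
a=4:    W    W    W    W    L    L    L    L    W
a=5:    W    W    W    W    L    L    L    L    W
a=6:    W    W    W    W    W    W    W    W    W
a=7:    W    W    W    W    W    W    W    W    W
Cells with no legal move (terminal, hence L): (0,0), (0,1), (0,2), (0,3), (1,0), (1,1), (1,2), (1,3), (2,0), (2,1), (2,2), (2,3).
The remaining L cells, each justified by listing all of its moves:
(0,8): →(0,4)(W) only, which is W, so L
(1,8): →(1,4)(W) only, which is W, so L
(2,8): →(2,4)(W) only, which is W, so L
(3,4): →(0,4)(W), (3,0)(W) — all W, so L
(3,5): →(0,5)(W), (3,1)(W) — all W, so L
(3,6): →(0,6)(W), (3,2)(W) — all W, so L
(3,7): →(0,7)(W), (3,3)(W) — all W, so L
(4,4): →(1,4)(W), (0,4)(W), (4,0)(W) — all W, so L
(4,5): →(1,5)(W), (0,5)(W), (4,1)(W) — all W, so L
(4,6): →(1,6)(W), (0,6)(W), (4,2)(W) — all W, so L
(4,7): →(1,7)(W), (0,7)(W), (4,3)(W) — all W, so L
(5,4): →(2,4)(W), (1,4)(W), (0,4)(W), (5,0)(W) — all W, so L
(5,5): →(2,5)(W), (1,5)(W), (0,5)(W), (5,1)(W) — all W, so L
(5,6): →(2,6)(W), (1,6)(W), (0,6)(W), (5,2)(W) — all W, so L
(5,7): →(2,7)(W), (1,7)(W), (0,7)(W), (5,3)(W) — all W, so L
Every other cell has at least one move into one of the L cells above, so it is W.
L cells per row: a=0: 5, a=1: 5, a=2: 5, a=3: 4, a=4: 4, a=5: 4, a=6: 0, a=7: 0; total 27.

27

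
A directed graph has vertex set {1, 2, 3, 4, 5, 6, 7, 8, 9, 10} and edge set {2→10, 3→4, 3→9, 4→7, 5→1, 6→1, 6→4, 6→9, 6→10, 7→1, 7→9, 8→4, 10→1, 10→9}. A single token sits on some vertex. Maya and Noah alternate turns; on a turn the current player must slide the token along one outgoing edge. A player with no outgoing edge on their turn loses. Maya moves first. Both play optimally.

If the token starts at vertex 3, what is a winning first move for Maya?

Work bottom-up. With no move the player to move loses. Otherwise the position is W if at least one move leads to an L position for the opponent, and L if every move leads to a W.
Every edge goes from a vertex to one that appears earlier in the order 1, 9, 10, 2, 7, 5, 4, 6, 8, 3, so processing vertices in that order labels each vertex after all of its successors.
1: no outgoing edge → L
9: no outgoing edge → L
10: can move to 9, which is L ⇒ W
2: the only move is to 10(W), a W ⇒ L
7: can move to 9, which is L ⇒ W
5: can move to 1, which is L ⇒ W
4: the only move is to 7(W), a W ⇒ L
6: can move to 4, which is L ⇒ W
8: can move to 4, which is L ⇒ W
3: can move to 4, which is L ⇒ W
From 3, the L positions reachable in one move are: 4, 9. Any move reaching one of these is winning.

Move to 4.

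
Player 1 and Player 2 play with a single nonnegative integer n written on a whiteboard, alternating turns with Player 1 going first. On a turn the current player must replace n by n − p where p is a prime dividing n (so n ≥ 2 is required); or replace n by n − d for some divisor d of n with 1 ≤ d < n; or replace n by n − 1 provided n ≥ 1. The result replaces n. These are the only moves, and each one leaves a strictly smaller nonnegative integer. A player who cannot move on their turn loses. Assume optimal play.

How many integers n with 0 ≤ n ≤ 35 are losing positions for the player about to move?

8

Positions with no move are L. A position that does have a move is losing for the player to move precisely when every available move leads to a winning position for the opponent. Fill in the labels:
n=0: no move → L
n=1: can move to 0, which is L ⇒ W
n=2: can move to 0, which is L ⇒ W
n=3: can move to 0, which is L ⇒ W
n=4: moves to 2(W), 3(W); every one is W ⇒ L
n=5: can move to 0, which is L ⇒ W
n=6: can move to 4, which is L ⇒ W
n=7: can move to 0, which is L ⇒ W
n=8: can move to 4, which is L ⇒ W
n=9: moves to 6(W), 8(W); every one is W ⇒ L
n=10: can move to 9, which is L ⇒ W
n=11: can move to 0, which is L ⇒ W
n=12: can move to 9, which is L ⇒ W
n=13: can move to 0, which is L ⇒ W
n=14: moves to 7(W), 12(W), 13(W); every one is W ⇒ L
n=15: can move to 14, which is L ⇒ W
n=16: can move to 14, which is L ⇒ W
n=17: can move to 0, which is L ⇒ W
n=18: can move to 9, which is L ⇒ W
n=19: can move to 0, which is L ⇒ W
n=20: moves to 10(W), 15(W), 16(W), 18(W), 19(W); every one is W ⇒ L
n=21: can move to 14, which is L ⇒ W
n=22: can move to 20, which is L ⇒ W
n=23: can move to 0, which is L ⇒ W
n=24: can move to 20, which is L ⇒ W
n=25: can move to 20, which is L ⇒ W
n=26: moves to 13(W), 24(W), 25(W); every one is W ⇒ L
n=27: can move to 26, which is L ⇒ W
n=28: can move to 14, which is L ⇒ W
n=29: can move to 0, which is L ⇒ W
n=30: can move to 20, which is L ⇒ W
n=31: can move to 0, which is L ⇒ W
n=32: moves to 16(W), 24(W), 28(W), 30(W), 31(W); every one is W ⇒ L
n=33: can move to 32, which is L ⇒ W
n=34: can move to 32, which is L ⇒ W
n=35: moves to 28(W), 30(W), 34(W); every one is W ⇒ L
L entries with 0 ≤ n ≤ 35: n = 0, 4, 9, 14, 20, 26, 32, 35; that makes 8.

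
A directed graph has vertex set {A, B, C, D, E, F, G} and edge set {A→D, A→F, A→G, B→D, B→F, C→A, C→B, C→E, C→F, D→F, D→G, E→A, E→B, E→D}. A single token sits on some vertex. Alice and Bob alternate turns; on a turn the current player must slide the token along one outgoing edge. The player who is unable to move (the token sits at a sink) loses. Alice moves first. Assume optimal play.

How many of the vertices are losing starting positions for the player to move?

3

Label each position W (a win for the player to move) or L (a loss). A position with no legal move is L; any other position is W exactly when some move reaches an L, and L when every move reaches a W.
Every edge goes from a vertex to one that appears earlier in the order F, G, D, A, B, E, C, so processing vertices in that order labels each vertex after all of its successors.
F: no outgoing edge → L
G: no outgoing edge → L
D: can move to G, which is L ⇒ W
A: can move to G, which is L ⇒ W
B: can move to F, which is L ⇒ W
E: moves to B(W), A(W), D(W); every one is W ⇒ L
C: can move to E, which is L ⇒ W
The L vertices are E, F, G; that is 3 in all.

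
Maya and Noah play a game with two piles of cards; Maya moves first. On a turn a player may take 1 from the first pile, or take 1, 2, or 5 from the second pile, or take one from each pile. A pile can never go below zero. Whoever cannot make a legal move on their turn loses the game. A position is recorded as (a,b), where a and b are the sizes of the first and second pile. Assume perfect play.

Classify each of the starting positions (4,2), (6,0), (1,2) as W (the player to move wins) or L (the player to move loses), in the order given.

(4,2): W, (6,0): L, (1,2): L

Build the W/L table. Terminal = L. A non-terminal position is W if it has a move to some L; otherwise it is L.
No move ever increases a pile, so every position that can arise here has a ≤ 6 and b ≤ 2; it is enough to label the cells with 0 ≤ a ≤ 6 and 0 ≤ b ≤ 2.
Every move lowers a or b (never raises either), so fill the grid row by row in increasing a, and left to right within a row: each cell's successors are then already labelled.
      b=0  b=1  b=2
a=0:    L    W    W
a=1:    W    W    L
a=2:    L    W    W
a=3:    W    W    L
a=4:    L    W    W
a=5:    W    W    L
a=6:    L    W    W
Cells with no legal move (terminal, hence L): (0,0).
The remaining L cells, each justified by listing all of its moves:
(1,2): moves to (0,2)(W), (1,1)(W), (1,0)(W), (0,1)(W); every one is W ⇒ L
(2,0): the only move is to (1,0)(W), a W ⇒ L
(3,2): moves to (2,2)(W), (3,1)(W), (3,0)(W), (2,1)(W); every one is W ⇒ L
(4,0): the only move is to (3,0)(W), a W ⇒ L
(5,2): moves to (4,2)(W), (5,1)(W), (5,0)(W), (4,1)(W); every one is W ⇒ L
(6,0): the only move is to (5,0)(W), a W ⇒ L
Every other cell has at least one move into one of the L cells above, so it is W.
(4,2): the move to (3,2) reaches an L cell, so W
(6,0): one of the L cells justified above, so L
(1,2): one of the L cells justified above, so L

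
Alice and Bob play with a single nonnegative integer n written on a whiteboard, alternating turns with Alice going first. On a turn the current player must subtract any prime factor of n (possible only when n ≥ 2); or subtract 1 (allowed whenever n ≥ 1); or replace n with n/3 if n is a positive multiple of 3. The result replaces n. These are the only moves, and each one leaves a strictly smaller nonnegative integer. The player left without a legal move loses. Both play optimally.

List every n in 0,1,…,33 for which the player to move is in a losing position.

Work bottom-up. With no move the player to move loses. Otherwise the position is W if at least one move leads to an L position for the opponent, and L if every move leads to a W.
n=0: no move → L
n=1: can move to 0, which is L ⇒ W
n=2: can move to 0, which is L ⇒ W
n=3: can move to 0, which is L ⇒ W
n=4: moves to 2(W), 3(W); every one is W ⇒ L
n=5: can move to 0, which is L ⇒ W
n=6: can move to 4, which is L ⇒ W
n=7: can move to 0, which is L ⇒ W
n=8: moves to 6(W), 7(W); every one is W ⇒ L
n=9: can move to 8, which is L ⇒ W
n=10: can move to 8, which is L ⇒ W
n=11: can move to 0, which is L ⇒ W
n=12: can move to 4, which is L ⇒ W
n=13: can move to 0, which is L ⇒ W
n=14: moves to 7(W), 12(W), 13(W); every one is W ⇒ L
n=15: can move to 14, which is L ⇒ W
n=16: can move to 14, which is L ⇒ W
n=17: can move to 0, which is L ⇒ W
n=18: moves to 6(W), 15(W), 16(W), 17(W); every one is W ⇒ L
n=19: can move to 0, which is L ⇒ W
n=20: can move to 18, which is L ⇒ W
n=21: can move to 14, which is L ⇒ W
n=22: moves to 11(W), 20(W), 21(W); every one is W ⇒ L
n=23: can move to 0, which is L ⇒ W
n=24: can move to 8, which is L ⇒ W
n=25: moves to 20(W), 24(W); every one is W ⇒ L
n=26: can move to 25, which is L ⇒ W
n=27: moves to 9(W), 24(W), 26(W); every one is W ⇒ L
n=28: can move to 27, which is L ⇒ W
n=29: can move to 0, which is L ⇒ W
n=30: can move to 25, which is L ⇒ W
n=31: can move to 0, which is L ⇒ W
n=32: moves to 30(W), 31(W); every one is W ⇒ L
n=33: can move to 22, which is L ⇒ W
The losing starting values of n are exactly the entries labelled L in this table (9 of them).

0, 4, 8, 14, 18, 22, 25, 27, 32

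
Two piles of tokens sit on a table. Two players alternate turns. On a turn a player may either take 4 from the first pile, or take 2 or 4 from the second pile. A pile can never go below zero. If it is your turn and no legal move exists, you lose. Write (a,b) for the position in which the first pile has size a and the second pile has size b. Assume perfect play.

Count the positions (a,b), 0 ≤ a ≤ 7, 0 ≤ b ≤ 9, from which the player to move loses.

Compute win/loss labels from the base case upward. A position with no move is L. Any other position is W if it can reach an L in one move, else L.
Every move lowers a or b (never raises either), so fill the grid row by row in increasing a, and left to right within a row: each cell's successors are then already labelled.
      b=0  b=1  b=2  b=3  b=4  b=5  b=6  b=7  b=8  b=9
a=0:    L    L    W    W    W    W    L    L    W    W
a=1:    L    L    W    W    W    W    L    L    W    W
a=2:    L    L    W    W    W    W    L    L    W    W
a=3:    L    L    W    W    W    W    L    L    W    W
a=4:    W    W    L    L    W    W    W    W    L    L
a=5:    W    W    L    L    W    W    W    W    L    L
a=6:    W    W    L    L    W    W    W    W    L    L
a=7:    W    W    L    L    W    W    W    W    L    L
Cells with no legal move (terminal, hence L): (0,0), (0,1), (1,0), (1,1), (2,0), (2,1), (3,0), (3,1).
The remaining L cells, each justified by listing all of its moves:
(0,6): only reaches (0,4)(W), (0,2)(W), all W → L
(0,7): only reaches (0,5)(W), (0,3)(W), all W → L
(1,6): only reaches (1,4)(W), (1,2)(W), all W → L
(1,7): only reaches (1,5)(W), (1,3)(W), all W → L
(2,6): only reaches (2,4)(W), (2,2)(W), all W → L
(2,7): only reaches (2,5)(W), (2,3)(W), all W → L
(3,6): only reaches (3,4)(W), (3,2)(W), all W → L
(3,7): only reaches (3,5)(W), (3,3)(W), all W → L
(4,2): only reaches (0,2)(W), (4,0)(W), all W → L
(4,3): only reaches (0,3)(W), (4,1)(W), all W → L
(4,8): only reaches (0,8)(W), (4,6)(W), (4,4)(W), all W → L
(4,9): only reaches (0,9)(W), (4,7)(W), (4,5)(W), all W → L
(5,2): only reaches (1,2)(W), (5,0)(W), all W → L
(5,3): only reaches (1,3)(W), (5,1)(W), all W → L
(5,8): only reaches (1,8)(W), (5,6)(W), (5,4)(W), all W → L
(5,9): only reaches (1,9)(W), (5,7)(W), (5,5)(W), all W → L
(6,2): only reaches (2,2)(W), (6,0)(W), all W → L
(6,3): only reaches (2,3)(W), (6,1)(W), all W → L
(6,8): only reaches (2,8)(W), (6,6)(W), (6,4)(W), all W → L
(6,9): only reaches (2,9)(W), (6,7)(W), (6,5)(W), all W → L
(7,2): only reaches (3,2)(W), (7,0)(W), all W → L
(7,3): only reaches (3,3)(W), (7,1)(W), all W → L
(7,8): only reaches (3,8)(W), (7,6)(W), (7,4)(W), all W → L
(7,9): only reaches (3,9)(W), (7,7)(W), (7,5)(W), all W → L
Every other cell has at least one move into one of the L cells above, so it is W.
L cells per row: a=0: 4, a=1: 4, a=2: 4, a=3: 4, a=4: 4, a=5: 4, a=6: 4, a=7: 4; total 32.

32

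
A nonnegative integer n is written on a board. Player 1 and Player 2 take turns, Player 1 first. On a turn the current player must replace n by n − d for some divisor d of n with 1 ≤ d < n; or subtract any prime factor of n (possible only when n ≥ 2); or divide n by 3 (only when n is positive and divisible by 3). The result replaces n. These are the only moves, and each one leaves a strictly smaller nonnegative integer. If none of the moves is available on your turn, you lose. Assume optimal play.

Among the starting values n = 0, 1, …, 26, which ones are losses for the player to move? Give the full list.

Build the W/L table. Terminal = L. A non-terminal position is W if it has a move to some L; otherwise it is L.
n=0: no move → L
n=1: no move → L
n=2: can move to 0, which is L ⇒ W
n=3: can move to 0, which is L ⇒ W
n=4: moves to 2(W), 3(W); every one is W ⇒ L
n=5: can move to 0, which is L ⇒ W
n=6: can move to 4, which is L ⇒ W
n=7: can move to 0, which is L ⇒ W
n=8: can move to 4, which is L ⇒ W
n=9: moves to 3(W), 6(W), 8(W); every one is W ⇒ L
n=10: can move to 9, which is L ⇒ W
n=11: can move to 0, which is L ⇒ W
n=12: can move to 4, which is L ⇒ W
n=13: can move to 0, which is L ⇒ W
n=14: moves to 7(W), 12(W), 13(W); every one is W ⇒ L
n=15: can move to 14, which is L ⇒ W
n=16: can move to 14, which is L ⇒ W
n=17: can move to 0, which is L ⇒ W
n=18: can move to 9, which is L ⇒ W
n=19: can move to 0, which is L ⇒ W
n=20: moves to 10(W), 15(W), 16(W), 18(W), 19(W); every one is W ⇒ L
n=21: can move to 14, which is L ⇒ W
n=22: can move to 20, which is L ⇒ W
n=23: can move to 0, which is L ⇒ W
n=24: can move to 20, which is L ⇒ W
n=25: can move to 20, which is L ⇒ W
n=26: moves to 13(W), 24(W), 25(W); every one is W ⇒ L
Reading off the rows marked L gives the requested list; there are 7 such values of n.

0, 1, 4, 9, 14, 20, 26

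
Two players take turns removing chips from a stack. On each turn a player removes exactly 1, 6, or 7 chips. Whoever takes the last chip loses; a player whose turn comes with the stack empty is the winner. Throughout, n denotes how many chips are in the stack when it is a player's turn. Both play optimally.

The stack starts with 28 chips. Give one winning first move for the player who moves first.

Work bottom-up. With no move the player to move wins. Otherwise the position is W if at least one move leads to an L position for the opponent, and L if every move leads to a W.
n=0: no move; the opponent has just taken the last chip and therefore loses → W
n=1: the only move is to 0(W), a W ⇒ L
n=2: can move to 1, which is L ⇒ W
n=3: the only move is to 2(W), a W ⇒ L
n=4: can move to 3, which is L ⇒ W
n=5: the only move is to 4(W), a W ⇒ L
n=6: can move to 5, which is L ⇒ W
n=7: can move to 1, which is L ⇒ W
n=8: can move to 1, which is L ⇒ W
n=9: can move to 3, which is L ⇒ W
n=10: can move to 3, which is L ⇒ W
n=11: can move to 5, which is L ⇒ W
n=12: can move to 5, which is L ⇒ W
n=13: moves to 12(W), 7(W), 6(W); every one is W ⇒ L
n=14: can move to 13, which is L ⇒ W
n=15: moves to 14(W), 9(W), 8(W); every one is W ⇒ L
n=16: can move to 15, which is L ⇒ W
n=17: moves to 16(W), 11(W), 10(W); every one is W ⇒ L
n=18: can move to 17, which is L ⇒ W
n=19: can move to 13, which is L ⇒ W
n=20: can move to 13, which is L ⇒ W
n=21: can move to 15, which is L ⇒ W
n=22: can move to 15, which is L ⇒ W
n=23: can move to 17, which is L ⇒ W
n=24: can move to 17, which is L ⇒ W
n=25: moves to 24(W), 19(W), 18(W); every one is W ⇒ L
n=26: can move to 25, which is L ⇒ W
n=27: moves to 26(W), 21(W), 20(W); every one is W ⇒ L
n=28: can move to 27, which is L ⇒ W
From 28, the L positions reachable in one move are: 27.

Remove 1, leaving 27.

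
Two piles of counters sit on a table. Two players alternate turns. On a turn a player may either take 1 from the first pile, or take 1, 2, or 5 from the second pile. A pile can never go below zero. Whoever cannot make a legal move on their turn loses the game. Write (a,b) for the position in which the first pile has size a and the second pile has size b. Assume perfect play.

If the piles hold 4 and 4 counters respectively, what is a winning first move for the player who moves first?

Move to (3,4).

Build the W/L table. Terminal = L. A non-terminal position is W if it has a move to some L; otherwise it is L.
No move ever increases a pile, so every position that can arise here has a ≤ 4 and b ≤ 4; it is enough to label the cells with 0 ≤ a ≤ 4 and 0 ≤ b ≤ 4.
Every move lowers a or b (never raises either), so fill the grid row by row in increasing a, and left to right within a row: each cell's successors are then already labelled.
      b=0  b=1  b=2  b=3  b=4
a=0:    L    W    W    L    W
a=1:    W    L    W    W    L
a=2:    L    W    W    L    W
a=3:    W    L    W    W    L
a=4:    L    W    W    L    W
Cells with no legal move (terminal, hence L): (0,0).
The remaining L cells, each justified by listing all of its moves:
(0,3): only reaches (0,2)(W), (0,1)(W), all W → L
(1,1): only reaches (0,1)(W), (1,0)(W), all W → L
(1,4): only reaches (0,4)(W), (1,3)(W), (1,2)(W), all W → L
(2,0): only reaches (1,0)(W), which is W → L
(2,3): only reaches (1,3)(W), (2,2)(W), (2,1)(W), all W → L
(3,1): only reaches (2,1)(W), (3,0)(W), all W → L
(3,4): only reaches (2,4)(W), (3,3)(W), (3,2)(W), all W → L
(4,0): only reaches (3,0)(W), which is W → L
(4,3): only reaches (3,3)(W), (4,2)(W), (4,1)(W), all W → L
Every other cell has at least one move into one of the L cells above, so it is W.
From (4,4), the L positions reachable in one move are: (3,4), (4,3). Any move reaching one of these is winning.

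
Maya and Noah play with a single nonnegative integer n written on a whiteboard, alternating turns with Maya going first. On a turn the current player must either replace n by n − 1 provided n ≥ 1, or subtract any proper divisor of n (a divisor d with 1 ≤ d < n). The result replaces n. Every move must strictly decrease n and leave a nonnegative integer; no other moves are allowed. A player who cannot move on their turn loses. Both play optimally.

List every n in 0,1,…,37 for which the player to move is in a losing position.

0, 2, 5, 7, 9, 11, 13, 15, 17, 19, 21, 23, 25, 27, 29, 31, 33, 35, 37

Build the W/L table. Terminal = L. A non-terminal position is W if it has a move to some L; otherwise it is L.
n=0: no move → L
n=1: W (go to 0, an L position)
n=2: L (sole option 1(W) is W)
n=3: W (go to 2, an L position)
n=4: W (go to 2, an L position)
n=5: L (sole option 4(W) is W)
n=6: W (go to 5, an L position)
n=7: L (sole option 6(W) is W)
n=8: W (go to 7, an L position)
n=9: L (options 6(W), 8(W) are all W)
n=10: W (go to 5, an L position)
n=11: L (sole option 10(W) is W)
n=12: W (go to 9, an L position)
n=13: L (sole option 12(W) is W)
n=14: W (go to 7, an L position)
n=15: L (options 10(W), 12(W), 14(W) are all W)
n=16: W (go to 15, an L position)
n=17: L (sole option 16(W) is W)
n=18: W (go to 9, an L position)
n=19: L (sole option 18(W) is W)
n=20: W (go to 15, an L position)
n=21: L (options 14(W), 18(W), 20(W) are all W)
n=22: W (go to 11, an L position)
n=23: L (sole option 22(W) is W)
n=24: W (go to 21, an L position)
n=25: L (options 20(W), 24(W) are all W)
n=26: W (go to 13, an L position)
n=27: L (options 18(W), 24(W), 26(W) are all W)
n=28: W (go to 21, an L position)
n=29: L (sole option 28(W) is W)
n=30: W (go to 15, an L position)
n=31: L (sole option 30(W) is W)
n=32: W (go to 31, an L position)
n=33: L (options 22(W), 30(W), 32(W) are all W)
n=34: W (go to 17, an L position)
n=35: L (options 28(W), 30(W), 34(W) are all W)
n=36: W (go to 27, an L position)
n=37: L (sole option 36(W) is W)
The losing starting values of n are exactly the entries labelled L in this table (19 of them).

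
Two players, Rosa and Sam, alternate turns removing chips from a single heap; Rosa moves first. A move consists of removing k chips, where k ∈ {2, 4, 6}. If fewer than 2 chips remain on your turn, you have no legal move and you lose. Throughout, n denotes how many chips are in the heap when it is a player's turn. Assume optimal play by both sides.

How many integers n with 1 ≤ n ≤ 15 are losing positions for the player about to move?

Classify positions by backward induction: terminal positions (no move available) are L. From any other position, the mover wins iff some move reaches an L.
n=0: no move → L
n=1: no move → L
n=2: reaches L-position 0 → W
n=3: reaches L-position 1 → W
n=4: reaches L-position 0 → W
n=5: reaches L-position 1 → W
n=6: reaches L-position 0 → W
n=7: reaches L-position 1 → W
n=8: only reaches 6(W), 4(W), 2(W), all W → L
n=9: only reaches 7(W), 5(W), 3(W), all W → L
n=10: reaches L-position 8 → W
n=11: reaches L-position 9 → W
n=12: reaches L-position 8 → W
n=13: reaches L-position 9 → W
n=14: reaches L-position 8 → W
n=15: reaches L-position 9 → W
L entries with 1 ≤ n ≤ 15 (n=0 is outside the asked range and is not counted): n = 1, 8, 9; that makes 3.

3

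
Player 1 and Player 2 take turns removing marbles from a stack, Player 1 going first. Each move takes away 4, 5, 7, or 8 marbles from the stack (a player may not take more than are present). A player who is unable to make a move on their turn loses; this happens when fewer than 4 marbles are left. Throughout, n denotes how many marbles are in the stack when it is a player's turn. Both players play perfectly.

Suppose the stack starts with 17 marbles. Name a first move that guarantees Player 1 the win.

Remove 4, leaving 13.

Work bottom-up. With no move the player to move loses. Otherwise the position is W if at least one move leads to an L position for the opponent, and L if every move leads to a W.
n=0: no move → L
n=1: no move → L
n=2: no move → L
n=3: no move → L
n=4: W (go to 0, an L position)
n=5: W (go to 1, an L position)
n=6: W (go to 2, an L position)
n=7: W (go to 3, an L position)
n=8: W (go to 3, an L position)
n=9: W (go to 2, an L position)
n=10: W (go to 3, an L position)
n=11: W (go to 3, an L position)
n=12: L (options 8(W), 7(W), 5(W), 4(W) are all W)
n=13: L (options 9(W), 8(W), 6(W), 5(W) are all W)
n=14: L (options 10(W), 9(W), 7(W), 6(W) are all W)
n=15: L (options 11(W), 10(W), 8(W), 7(W) are all W)
n=16: W (go to 12, an L position)
n=17: W (go to 13, an L position)
From 17, the L positions reachable in one move are: 13, 12. Any move reaching one of these is winning.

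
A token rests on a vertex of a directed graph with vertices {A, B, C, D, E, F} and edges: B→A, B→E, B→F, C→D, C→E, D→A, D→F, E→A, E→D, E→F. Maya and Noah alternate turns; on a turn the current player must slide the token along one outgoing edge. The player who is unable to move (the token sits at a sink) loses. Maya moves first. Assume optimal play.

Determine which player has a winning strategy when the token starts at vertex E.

Maya wins.

Build the W/L table. Terminal = L. A non-terminal position is W if it has a move to some L; otherwise it is L.
Every edge goes from a vertex to one that appears earlier in the order A, F, D, E, B, C, so processing vertices in that order labels each vertex after all of its successors.
A: no outgoing edge → L
F: no outgoing edge → L
D: reaches L-position F → W
E: reaches L-position F → W
B: reaches L-position F → W
C: only reaches E(W), D(W), all W → L
The starting position E is W: Maya should move to F, handing over an L position.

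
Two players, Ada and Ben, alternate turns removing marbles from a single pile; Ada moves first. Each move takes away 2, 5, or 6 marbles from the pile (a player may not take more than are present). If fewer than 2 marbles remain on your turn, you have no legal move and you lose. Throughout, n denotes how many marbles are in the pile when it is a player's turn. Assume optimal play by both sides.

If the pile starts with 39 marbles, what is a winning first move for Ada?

Work bottom-up. With no move the player to move loses. Otherwise the position is W if at least one move leads to an L position for the opponent, and L if every move leads to a W.
n=0: no move → L
n=1: no move → L
n=2: →0(L), so W
n=3: →1(L), so W
n=4: →2(W) only, which is W, so L
n=5: →0(L), so W
n=6: →4(L), so W
n=7: →1(L), so W
n=8: →6(W), 3(W), 2(W) — all W, so L
n=9: →4(L), so W
n=10: →8(L), so W
n=11: →9(W), 6(W), 5(W) — all W, so L
n=12: →10(W), 7(W), 6(W) — all W, so L
n=13: →11(L), so W
n=14: →12(L), so W
n=15: →13(W), 10(W), 9(W) — all W, so L
n=16: →11(L), so W
n=17: →15(L), so W
n=18: →12(L), so W
n=19: →17(W), 14(W), 13(W) — all W, so L
n=20: →15(L), so W
n=21: →19(L), so W
n=22: →20(W), 17(W), 16(W) — all W, so L
n=23: →21(W), 18(W), 17(W) — all W, so L
n=24: →22(L), so W
n=25: →23(L), so W
n=26: →24(W), 21(W), 20(W) — all W, so L
n=27: →22(L), so W
n=28: →26(L), so W
n=29: →23(L), so W
n=30: →28(W), 25(W), 24(W) — all W, so L
n=31: →26(L), so W
n=32: →30(L), so W
n=33: →31(W), 28(W), 27(W) — all W, so L
n=34: →32(W), 29(W), 28(W) — all W, so L
n=35: →33(L), so W
n=36: →34(L), so W
n=37: →35(W), 32(W), 31(W) — all W, so L
n=38: →33(L), so W
n=39: →37(L), so W
From 39, the L positions reachable in one move are: 37, 34, 33. Any move reaching one of these is winning.

Remove 2, leaving 37.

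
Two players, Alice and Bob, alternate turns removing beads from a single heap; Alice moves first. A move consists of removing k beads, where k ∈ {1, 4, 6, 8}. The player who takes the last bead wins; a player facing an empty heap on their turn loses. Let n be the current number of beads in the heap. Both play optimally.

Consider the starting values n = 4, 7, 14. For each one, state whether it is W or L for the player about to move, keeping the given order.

4: W, 7: L, 14: L

Classify positions by backward induction: terminal positions (no move available) are L. From any other position, the mover wins iff some move reaches an L.
n=0: no move → L
n=1: W (go to 0, an L position)
n=2: L (sole option 1(W) is W)
n=3: W (go to 2, an L position)
n=4: W (go to 0, an L position)
n=5: L (options 4(W), 1(W) are all W)
n=6: W (go to 5, an L position)
n=7: L (options 6(W), 3(W), 1(W) are all W)
n=8: W (go to 7, an L position)
n=9: W (go to 5, an L position)
n=10: W (go to 2, an L position)
n=11: W (go to 7, an L position)
n=12: L (options 11(W), 8(W), 6(W), 4(W) are all W)
n=13: W (go to 12, an L position)
n=14: L (options 13(W), 10(W), 8(W), 6(W) are all W)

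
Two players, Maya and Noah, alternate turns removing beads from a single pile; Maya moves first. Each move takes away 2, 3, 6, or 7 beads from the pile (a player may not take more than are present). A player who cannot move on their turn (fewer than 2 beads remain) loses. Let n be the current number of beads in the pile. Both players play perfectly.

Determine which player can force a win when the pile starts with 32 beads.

Use the standard recursion: the mover loses at a terminal position; elsewhere, the mover wins exactly when some move hands the opponent an L position.
n=0: no move → L
n=1: no move → L
n=2: reaches L-position 0 → W
n=3: reaches L-position 1 → W
n=4: reaches L-position 1 → W
n=5: only reaches 3(W), 2(W), all W → L
n=6: reaches L-position 0 → W
n=7: reaches L-position 5 → W
n=8: reaches L-position 5 → W
n=9: only reaches 7(W), 6(W), 3(W), 2(W), all W → L
n=10: only reaches 8(W), 7(W), 4(W), 3(W), all W → L
n=11: reaches L-position 9 → W
n=12: reaches L-position 10 → W
n=13: reaches L-position 10 → W
n=14: only reaches 12(W), 11(W), 8(W), 7(W), all W → L
n=15: reaches L-position 9 → W
n=16: reaches L-position 14 → W
n=17: reaches L-position 14 → W
n=18: only reaches 16(W), 15(W), 12(W), 11(W), all W → L
n=19: only reaches 17(W), 16(W), 13(W), 12(W), all W → L
n=20: reaches L-position 18 → W
n=21: reaches L-position 19 → W
n=22: reaches L-position 19 → W
n=23: only reaches 21(W), 20(W), 17(W), 16(W), all W → L
n=24: reaches L-position 18 → W
n=25: reaches L-position 23 → W
n=26: reaches L-position 23 → W
n=27: only reaches 25(W), 24(W), 21(W), 20(W), all W → L
n=28: only reaches 26(W), 25(W), 22(W), 21(W), all W → L
n=29: reaches L-position 27 → W
n=30: reaches L-position 28 → W
n=31: reaches L-position 28 → W
n=32: only reaches 30(W), 29(W), 26(W), 25(W), all W → L
Every move from 32 reaches a W position, so the mover loses.

Noah wins.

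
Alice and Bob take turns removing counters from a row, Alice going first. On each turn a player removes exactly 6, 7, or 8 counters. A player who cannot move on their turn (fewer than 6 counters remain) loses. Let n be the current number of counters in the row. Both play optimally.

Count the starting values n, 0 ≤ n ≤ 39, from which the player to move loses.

18

Build the W/L table. Terminal = L. A non-terminal position is W if it has a move to some L; otherwise it is L.
n=0: no move → L
n=1: no move → L
n=2: no move → L
n=3: no move → L
n=4: no move → L
n=5: no move → L
n=6: reaches L-position 0 → W
n=7: reaches L-position 1 → W
n=8: reaches L-position 2 → W
n=9: reaches L-position 3 → W
n=10: reaches L-position 4 → W
n=11: reaches L-position 5 → W
n=12: reaches L-position 5 → W
n=13: reaches L-position 5 → W
n=14: only reaches 8(W), 7(W), 6(W), all W → L
n=15: only reaches 9(W), 8(W), 7(W), all W → L
n=16: only reaches 10(W), 9(W), 8(W), all W → L
n=17: only reaches 11(W), 10(W), 9(W), all W → L
n=18: only reaches 12(W), 11(W), 10(W), all W → L
n=19: only reaches 13(W), 12(W), 11(W), all W → L
n=20: reaches L-position 14 → W
n=21: reaches L-position 15 → W
n=22: reaches L-position 16 → W
n=23: reaches L-position 17 → W
n=24: reaches L-position 18 → W
n=25: reaches L-position 19 → W
n=26: reaches L-position 19 → W
n=27: reaches L-position 19 → W
n=28: only reaches 22(W), 21(W), 20(W), all W → L
n=29: only reaches 23(W), 22(W), 21(W), all W → L
n=30: only reaches 24(W), 23(W), 22(W), all W → L
n=31: only reaches 25(W), 24(W), 23(W), all W → L
n=32: only reaches 26(W), 25(W), 24(W), all W → L
n=33: only reaches 27(W), 26(W), 25(W), all W → L
n=34: reaches L-position 28 → W
n=35: reaches L-position 29 → W
n=36: reaches L-position 30 → W
n=37: reaches L-position 31 → W
n=38: reaches L-position 32 → W
n=39: reaches L-position 33 → W
L entries with 0 ≤ n ≤ 39: n = 0, 1, 2, 3, 4, 5, 14, 15, 16, 17, 18, 19, 28, 29, 30, 31, 32, 33; that makes 18.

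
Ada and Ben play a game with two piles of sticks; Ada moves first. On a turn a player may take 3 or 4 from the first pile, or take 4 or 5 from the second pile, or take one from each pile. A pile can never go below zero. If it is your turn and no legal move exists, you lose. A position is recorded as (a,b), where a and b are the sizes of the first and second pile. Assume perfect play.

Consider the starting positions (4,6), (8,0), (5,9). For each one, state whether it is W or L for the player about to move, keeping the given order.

(4,6): W, (8,0): L, (5,9): W

Work bottom-up. With no move the player to move loses. Otherwise the position is W if at least one move leads to an L position for the opponent, and L if every move leads to a W.
No move ever increases a pile, so every position that can arise here has a ≤ 8 and b ≤ 9; it is enough to label the cells with 0 ≤ a ≤ 8 and 0 ≤ b ≤ 9.
Every move lowers a or b (never raises either), so fill the grid row by row in increasing a, and left to right within a row: each cell's successors are then already labelled.
      b=0  b=1  b=2  b=3  b=4  b=5  b=6  b=7  b=8  b=9
a=0:    L    L    L    L    W    W    W    W    W    L
a=1:    L    W    W    W    W    W    L    L    L    L
a=2:    L    W    L    L    W    W    W    W    W    W
a=3:    W    W    W    W    W    L    L    L    L    W
a=4:    W    W    W    W    L    L    W    W    W    W
a=5:    W    L    W    W    L    W    W    W    W    W
a=6:    W    L    W    W    L    W    W    W    W    W
a=7:    L    L    W    L    W    W    W    W    W    L
a=8:    L    W    W    L    W    W    L    W    W    L
Cells with no legal move (terminal, hence L): (0,0), (0,1), (0,2), (0,3), (1,0), (2,0).
The remaining L cells, each justified by listing all of its moves:
(0,9): moves to (0,5)(W), (0,4)(W); every one is W ⇒ L
(1,6): moves to (1,2)(W), (1,1)(W), (0,5)(W); every one is W ⇒ L
(1,7): moves to (1,3)(W), (1,2)(W), (0,6)(W); every one is W ⇒ L
(1,8): moves to (1,4)(W), (1,3)(W), (0,7)(W); every one is W ⇒ L
(1,9): moves to (1,5)(W), (1,4)(W), (0,8)(W); every one is W ⇒ L
(2,2): the only move is to (1,1)(W), a W ⇒ L
(2,3): the only move is to (1,2)(W), a W ⇒ L
(3,5): moves to (0,5)(W), (3,1)(W), (3,0)(W), (2,4)(W); every one is W ⇒ L
(3,6): moves to (0,6)(W), (3,2)(W), (3,1)(W), (2,5)(W); every one is W ⇒ L
(3,7): moves to (0,7)(W), (3,3)(W), (3,2)(W), (2,6)(W); every one is W ⇒ L
(3,8): moves to (0,8)(W), (3,4)(W), (3,3)(W), (2,7)(W); every one is W ⇒ L
(4,4): moves to (1,4)(W), (0,4)(W), (4,0)(W), (3,3)(W); every one is W ⇒ L
(4,5): moves to (1,5)(W), (0,5)(W), (4,1)(W), (4,0)(W), (3,4)(W); every one is W ⇒ L
(5,1): moves to (2,1)(W), (1,1)(W), (4,0)(W); every one is W ⇒ L
(5,4): moves to (2,4)(W), (1,4)(W), (5,0)(W), (4,3)(W); every one is W ⇒ L
(6,1): moves to (3,1)(W), (2,1)(W), (5,0)(W); every one is W ⇒ L
(6,4): moves to (3,4)(W), (2,4)(W), (6,0)(W), (5,3)(W); every one is W ⇒ L
(7,0): moves to (4,0)(W), (3,0)(W); every one is W ⇒ L
(7,1): moves to (4,1)(W), (3,1)(W), (6,0)(W); every one is W ⇒ L
(7,3): moves to (4,3)(W), (3,3)(W), (6,2)(W); every one is W ⇒ L
(7,9): moves to (4,9)(W), (3,9)(W), (7,5)(W), (7,4)(W), (6,8)(W); every one is W ⇒ L
(8,0): moves to (5,0)(W), (4,0)(W); every one is W ⇒ L
(8,3): moves to (5,3)(W), (4,3)(W), (7,2)(W); every one is W ⇒ L
(8,6): moves to (5,6)(W), (4,6)(W), (8,2)(W), (8,1)(W), (7,5)(W); every one is W ⇒ L
(8,9): moves to (5,9)(W), (4,9)(W), (8,5)(W), (8,4)(W), (7,8)(W); every one is W ⇒ L
Every other cell has at least one move into one of the L cells above, so it is W.
(4,6): the move to (1,6) reaches an L cell, so W
(8,0): one of the L cells justified above, so L
(5,9): the move to (1,9) reaches an L cell, so W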